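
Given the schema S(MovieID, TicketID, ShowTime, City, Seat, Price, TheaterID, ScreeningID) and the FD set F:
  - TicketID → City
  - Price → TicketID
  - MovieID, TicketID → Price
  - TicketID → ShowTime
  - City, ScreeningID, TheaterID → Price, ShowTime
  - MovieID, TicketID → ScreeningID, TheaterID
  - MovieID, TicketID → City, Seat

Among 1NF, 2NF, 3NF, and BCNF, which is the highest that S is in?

Candidate keys: {City, MovieID, ScreeningID, TheaterID}, {MovieID, Price}, {MovieID, TicketID}. Prime attributes: {City, MovieID, Price, ScreeningID, TheaterID, TicketID}.
For TicketID → City we have {TicketID}⁺ = {City, ShowTime, TicketID}; {TicketID} is not a superkey, so BCNF fails.
TicketID → ShowTime has non-prime {ShowTime} on the right and a non-superkey on the left, so 3NF fails.
The proper key subset {Price} of {MovieID, Price} determines non-prime {ShowTime}, so the relation is not even in 2NF.

1NF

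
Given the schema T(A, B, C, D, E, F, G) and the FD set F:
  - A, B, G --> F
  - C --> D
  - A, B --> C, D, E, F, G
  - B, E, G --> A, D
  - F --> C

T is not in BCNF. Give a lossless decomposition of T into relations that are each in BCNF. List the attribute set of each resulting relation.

Candidate keys of the original relation: {A, B}, {B, E, G}.
Within {A, B, C, D, E, F, G}: {C}⁺ ∩ {A, B, C, D, E, F, G} = {C, D}, not the whole set, so C --> D violates BCNF; decompose into {C, D} and {A, B, C, E, F, G}.
{C, D} has no BCNF violation.
Within {A, B, C, E, F, G}: {F}⁺ ∩ {A, B, C, E, F, G} = {C, F}, not the whole set, so F --> C violates BCNF; decompose into {C, F} and {A, B, E, F, G}.
{C, F} has no BCNF violation.
{A, B, E, F, G} has no BCNF violation.

{A, B, E, F, G}; {C, D}; {C, F}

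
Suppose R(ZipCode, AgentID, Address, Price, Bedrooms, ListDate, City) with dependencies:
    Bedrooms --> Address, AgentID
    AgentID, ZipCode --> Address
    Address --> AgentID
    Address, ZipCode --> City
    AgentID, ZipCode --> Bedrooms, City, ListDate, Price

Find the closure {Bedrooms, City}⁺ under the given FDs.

Start with {Bedrooms, City}.
Bedrooms --> Address, AgentID applies; add {Address, AgentID} → now {Address, AgentID, Bedrooms, City}.
No further FD applies.

{Address, AgentID, Bedrooms, City}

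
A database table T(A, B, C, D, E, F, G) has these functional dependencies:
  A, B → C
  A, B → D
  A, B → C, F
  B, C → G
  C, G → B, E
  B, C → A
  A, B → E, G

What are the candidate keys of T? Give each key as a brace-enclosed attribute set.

{A, B} is a candidate key since {A, B}⁺ = {A, B, C, D, E, F, G} covers every attribute.
{B, C} is a candidate key since {B, C}⁺ = {A, B, C, D, E, F, G} covers every attribute.
{C, G} is a candidate key since {C, G}⁺ = {A, B, C, D, E, F, G} covers every attribute.
No proper subset of any of these is a key, and no other minimal superkey exists.

{A, B}, {B, C}, {C, G}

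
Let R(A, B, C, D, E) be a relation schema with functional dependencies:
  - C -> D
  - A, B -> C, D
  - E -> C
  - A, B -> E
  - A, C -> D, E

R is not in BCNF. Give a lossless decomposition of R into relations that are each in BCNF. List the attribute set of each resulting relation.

Candidate key of the original relation: {A, B}.
{A, B, C, D, E}: {C} determines {C, D} here but is not a superkey — split on C -> D, giving {C, D} and {A, B, C, E}.
{C, D} has no BCNF violation.
{A, B, C, E}: {E} determines {C, E} here but is not a superkey — split on E -> C, giving {C, E} and {A, B, E}.
{C, E} has no BCNF violation.
{A, B, E} has no BCNF violation.

{A, B, E}; {C, D}; {C, E}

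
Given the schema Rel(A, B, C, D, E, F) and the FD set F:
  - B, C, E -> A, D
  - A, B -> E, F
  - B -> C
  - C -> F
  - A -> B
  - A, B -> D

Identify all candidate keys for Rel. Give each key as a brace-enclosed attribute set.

{A}, {B, E}

Closure of {A} is {A, B, C, D, E, F}, the whole schema; {A} is a candidate key.
Closure of {B, E} is {A, B, C, D, E, F}, the whole schema; {B, E} is a candidate key.
Any other superkey properly contains one of these, so there are no further candidate keys.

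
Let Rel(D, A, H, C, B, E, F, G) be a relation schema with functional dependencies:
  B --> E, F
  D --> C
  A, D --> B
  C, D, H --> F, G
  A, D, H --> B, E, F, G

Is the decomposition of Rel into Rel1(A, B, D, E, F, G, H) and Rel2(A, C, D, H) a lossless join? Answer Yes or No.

Common attributes: {A, D, H}; their closure is {A, B, C, D, E, F, G, H}.
Rel1 is contained in that closure, so Rel1 ∩ Rel2 --> Rel1 holds and the join is lossless.

Yes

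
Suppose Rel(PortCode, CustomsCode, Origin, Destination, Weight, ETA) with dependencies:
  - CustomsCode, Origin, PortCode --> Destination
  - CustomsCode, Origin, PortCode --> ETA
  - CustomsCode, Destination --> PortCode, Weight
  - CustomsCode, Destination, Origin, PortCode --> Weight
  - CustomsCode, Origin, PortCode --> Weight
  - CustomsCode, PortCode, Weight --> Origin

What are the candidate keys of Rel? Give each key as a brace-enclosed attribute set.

{CustomsCode} never appears on the right of any FD, so every key must include it.
{CustomsCode, Destination}⁺ = {CustomsCode, Destination, ETA, Origin, PortCode, Weight} — all of the relation — so {CustomsCode, Destination} is a candidate key.
{CustomsCode, Origin, PortCode}⁺ = {CustomsCode, Destination, ETA, Origin, PortCode, Weight} — all of the relation — so {CustomsCode, Origin, PortCode} is a candidate key.
{CustomsCode, PortCode, Weight}⁺ = {CustomsCode, Destination, ETA, Origin, PortCode, Weight} — all of the relation — so {CustomsCode, PortCode, Weight} is a candidate key.
Any other superkey properly contains one of these, so there are no further candidate keys.

{CustomsCode, Destination}, {CustomsCode, Origin, PortCode}, {CustomsCode, PortCode, Weight}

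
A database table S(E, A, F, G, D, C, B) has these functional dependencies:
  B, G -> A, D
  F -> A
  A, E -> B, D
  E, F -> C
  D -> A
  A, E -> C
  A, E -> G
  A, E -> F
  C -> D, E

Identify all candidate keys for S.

{C}⁺ = {A, B, C, D, E, F, G} — all of the relation — so {C} is a candidate key.
{A, E}⁺ = {A, B, C, D, E, F, G} — all of the relation — so {A, E} is a candidate key.
{D, E}⁺ = {A, B, C, D, E, F, G} — all of the relation — so {D, E} is a candidate key.
{E, F}⁺ = {A, B, C, D, E, F, G} — all of the relation — so {E, F} is a candidate key.
{B, E, G}⁺ = {A, B, C, D, E, F, G} — all of the relation — so {B, E, G} is a candidate key.
These are minimal and exhaustive — every other superkey contains one of them.

{A, E}, {B, E, G}, {C}, {D, E}, {E, F}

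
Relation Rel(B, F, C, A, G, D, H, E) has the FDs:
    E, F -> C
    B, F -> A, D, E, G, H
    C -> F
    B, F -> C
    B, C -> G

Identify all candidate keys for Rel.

{B, C}, {B, F}

{B} never appears on the right of any FD, so every key must include it.
{B, C}⁺ = {A, B, C, D, E, F, G, H} — all of the relation — so {B, C} is a candidate key.
{B, F}⁺ = {A, B, C, D, E, F, G, H} — all of the relation — so {B, F} is a candidate key.
These are minimal and exhaustive — every other superkey contains one of them.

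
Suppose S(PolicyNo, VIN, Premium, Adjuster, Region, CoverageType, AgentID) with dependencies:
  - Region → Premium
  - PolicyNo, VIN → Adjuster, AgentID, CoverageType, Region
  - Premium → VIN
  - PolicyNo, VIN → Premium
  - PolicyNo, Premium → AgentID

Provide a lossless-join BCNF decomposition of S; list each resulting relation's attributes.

{Adjuster, AgentID, CoverageType, PolicyNo, Region}; {Premium, Region}; {Premium, VIN}

Candidate keys of the original relation: {PolicyNo, Premium}, {PolicyNo, Region}, {PolicyNo, VIN}.
{Adjuster, AgentID, CoverageType, PolicyNo, Premium, Region, VIN}: {Region} determines {Premium, Region, VIN} here but is not a superkey — split on Region → Premium, VIN, giving {Premium, Region, VIN} and {Adjuster, AgentID, CoverageType, PolicyNo, Region}.
{Premium, Region, VIN}: {Premium} determines {Premium, VIN} here but is not a superkey — split on Premium → VIN, giving {Premium, VIN} and {Premium, Region}.
{Premium, VIN} has no BCNF violation.
{Premium, Region} has no BCNF violation.
{Adjuster, AgentID, CoverageType, PolicyNo, Region} has no BCNF violation.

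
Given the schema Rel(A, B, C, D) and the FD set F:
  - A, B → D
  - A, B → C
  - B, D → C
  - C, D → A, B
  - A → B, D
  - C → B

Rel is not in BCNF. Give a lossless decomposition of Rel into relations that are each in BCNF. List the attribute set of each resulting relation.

{A, C, D}; {B, C}

Candidate keys of the original relation: {A}, {B, D}, {C, D}.
Within {A, B, C, D}: {C}⁺ ∩ {A, B, C, D} = {B, C}, not the whole set, so C → B violates BCNF; decompose into {B, C} and {A, C, D}.
{B, C} has no BCNF violation.
{A, C, D} has no BCNF violation.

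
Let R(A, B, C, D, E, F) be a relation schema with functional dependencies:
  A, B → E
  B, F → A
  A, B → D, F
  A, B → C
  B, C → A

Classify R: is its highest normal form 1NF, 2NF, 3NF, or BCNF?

BCNF

Candidate keys: {A, B}, {B, C}, {B, F}. Prime attributes: {A, B, C, F}.
Each dependency's left side is a superkey — BCNF holds.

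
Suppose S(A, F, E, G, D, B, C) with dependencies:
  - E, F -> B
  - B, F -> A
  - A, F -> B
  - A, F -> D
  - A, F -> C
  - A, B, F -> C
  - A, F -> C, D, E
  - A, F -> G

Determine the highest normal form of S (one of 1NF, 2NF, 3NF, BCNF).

Candidate keys: {A, F}, {B, F}, {E, F}. Prime attributes: {A, B, E, F}.
The left-hand side of every FD is a superkey, so BCNF is satisfied.

BCNF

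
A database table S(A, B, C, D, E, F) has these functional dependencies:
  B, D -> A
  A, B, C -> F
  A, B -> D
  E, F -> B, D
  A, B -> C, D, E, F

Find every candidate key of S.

{A, B}, {B, D}, {E, F}

Closure of {A, B} is {A, B, C, D, E, F}, the whole schema; {A, B} is a candidate key.
Closure of {B, D} is {A, B, C, D, E, F}, the whole schema; {B, D} is a candidate key.
Closure of {E, F} is {A, B, C, D, E, F}, the whole schema; {E, F} is a candidate key.
No proper subset of any of these is a key, and no other minimal superkey exists.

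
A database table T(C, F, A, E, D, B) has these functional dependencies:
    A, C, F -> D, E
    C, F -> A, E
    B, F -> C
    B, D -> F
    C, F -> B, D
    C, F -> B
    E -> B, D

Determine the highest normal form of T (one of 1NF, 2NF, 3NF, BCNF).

BCNF

Candidate keys: {B, D}, {B, F}, {C, F}, {E}. Prime attributes: {B, C, D, E, F}.
Every FD has a superkey on the left, so the relation is in BCNF.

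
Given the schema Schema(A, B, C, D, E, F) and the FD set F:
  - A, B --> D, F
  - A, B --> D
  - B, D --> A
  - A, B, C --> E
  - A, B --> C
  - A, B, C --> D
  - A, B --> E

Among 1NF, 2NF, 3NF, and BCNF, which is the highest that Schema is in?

BCNF

Candidate keys: {A, B}, {B, D}. Prime attributes: {A, B, D}.
Each dependency's left side is a superkey — BCNF holds.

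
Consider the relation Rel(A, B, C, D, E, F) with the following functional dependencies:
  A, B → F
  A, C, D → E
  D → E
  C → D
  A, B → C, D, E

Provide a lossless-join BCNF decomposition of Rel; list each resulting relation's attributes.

{A, B, C, F}; {C, D}; {D, E}

Candidate key of the original relation: {A, B}.
{A, B, C, D, E, F}: {A, C, D} determines {A, C, D, E} here but is not a superkey — split on A, C, D → E, giving {A, C, D, E} and {A, B, C, D, F}.
{A, C, D, E}: {D} determines {D, E} here but is not a superkey — split on D → E, giving {D, E} and {A, C, D}.
{D, E} has no BCNF violation.
{A, C, D}: {C} determines {C, D} here but is not a superkey — split on C → D, giving {C, D} and {A, C}.
{C, D} has no BCNF violation.
{A, C} has no BCNF violation.
{A, B, C, D, F}: {C} determines {C, D} here but is not a superkey — split on C → D, giving {C, D} and {A, B, C, F}.
{C, D} has no BCNF violation.
{A, B, C, F} has no BCNF violation.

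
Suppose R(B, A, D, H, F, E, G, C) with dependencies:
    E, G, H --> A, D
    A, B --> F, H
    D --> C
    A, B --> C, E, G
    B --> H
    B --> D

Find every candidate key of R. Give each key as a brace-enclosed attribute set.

{A, B}, {B, E, G}

{B} never appears on the right of any FD, so every key must include it.
{A, B}⁺ = {A, B, C, D, E, F, G, H} — all of the relation — so {A, B} is a candidate key.
{B, E, G}⁺ = {A, B, C, D, E, F, G, H} — all of the relation — so {B, E, G} is a candidate key.
These are minimal and exhaustive — every other superkey contains one of them.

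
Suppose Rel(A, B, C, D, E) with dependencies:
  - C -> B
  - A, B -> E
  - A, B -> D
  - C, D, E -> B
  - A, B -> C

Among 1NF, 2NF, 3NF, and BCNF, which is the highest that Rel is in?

3NF

Candidate keys: {A, B}, {A, C}. Prime attributes: {A, B, C}.
C -> B: {C}⁺ = {B, C}, which is not all of the attributes, so the left side is not a superkey — BCNF is violated.
Its right-hand attributes {B} are all prime, as are those of every other non-superkey FD — the relation is in 3NF.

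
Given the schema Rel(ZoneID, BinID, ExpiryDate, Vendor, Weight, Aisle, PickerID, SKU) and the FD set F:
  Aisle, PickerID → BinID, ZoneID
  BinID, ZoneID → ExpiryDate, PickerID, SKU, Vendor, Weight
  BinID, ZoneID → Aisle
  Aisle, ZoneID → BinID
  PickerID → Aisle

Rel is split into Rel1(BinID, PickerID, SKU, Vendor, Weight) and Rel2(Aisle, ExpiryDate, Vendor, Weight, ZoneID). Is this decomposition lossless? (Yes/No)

Common attributes: {Vendor, Weight}; their closure is {Vendor, Weight}.
Rel1 ⊄ {Vendor, Weight} and Rel2 ⊄ {Vendor, Weight}, so the split is lossy.

No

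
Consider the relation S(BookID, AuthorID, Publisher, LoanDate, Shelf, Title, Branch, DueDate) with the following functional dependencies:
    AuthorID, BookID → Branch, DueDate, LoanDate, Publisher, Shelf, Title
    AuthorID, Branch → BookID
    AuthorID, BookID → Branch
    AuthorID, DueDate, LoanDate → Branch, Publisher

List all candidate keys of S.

Attributes never on any right-hand side: {AuthorID} — every candidate key must contain it.
{AuthorID, BookID}⁺ = {AuthorID, BookID, Branch, DueDate, LoanDate, Publisher, Shelf, Title}, which is every attribute, so {AuthorID, BookID} is a candidate key.
{AuthorID, Branch}⁺ = {AuthorID, BookID, Branch, DueDate, LoanDate, Publisher, Shelf, Title}, which is every attribute, so {AuthorID, Branch} is a candidate key.
{AuthorID, DueDate, LoanDate}⁺ = {AuthorID, BookID, Branch, DueDate, LoanDate, Publisher, Shelf, Title}, which is every attribute, so {AuthorID, DueDate, LoanDate} is a candidate key.
These are minimal and exhaustive — every other superkey contains one of them.

{AuthorID, BookID}, {AuthorID, Branch}, {AuthorID, DueDate, LoanDate}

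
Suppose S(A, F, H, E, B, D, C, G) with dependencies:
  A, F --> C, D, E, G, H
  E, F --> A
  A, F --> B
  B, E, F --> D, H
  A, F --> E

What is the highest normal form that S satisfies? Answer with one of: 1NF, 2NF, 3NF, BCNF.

BCNF

Candidate keys: {A, F}, {E, F}. Prime attributes: {A, E, F}.
Each dependency's left side is a superkey — BCNF holds.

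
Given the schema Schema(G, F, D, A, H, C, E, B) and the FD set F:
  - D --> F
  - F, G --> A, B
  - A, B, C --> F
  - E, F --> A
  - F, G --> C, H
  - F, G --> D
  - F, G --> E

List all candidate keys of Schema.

{G} never appears on the right of any FD, so every key must include it.
{D, G}⁺ = {A, B, C, D, E, F, G, H} — all of the relation — so {D, G} is a candidate key.
{F, G}⁺ = {A, B, C, D, E, F, G, H} — all of the relation — so {F, G} is a candidate key.
{A, B, C, G}⁺ = {A, B, C, D, E, F, G, H} — all of the relation — so {A, B, C, G} is a candidate key.
These are minimal and exhaustive — every other superkey contains one of them.

{A, B, C, G}, {D, G}, {F, G}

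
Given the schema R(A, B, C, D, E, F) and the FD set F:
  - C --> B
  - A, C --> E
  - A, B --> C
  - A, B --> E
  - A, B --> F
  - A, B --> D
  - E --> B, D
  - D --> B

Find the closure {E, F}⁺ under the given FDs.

Start with {E, F}.
E --> B, D applies; add {B, D} → now {B, D, E, F}.
No further FD applies.

{B, D, E, F}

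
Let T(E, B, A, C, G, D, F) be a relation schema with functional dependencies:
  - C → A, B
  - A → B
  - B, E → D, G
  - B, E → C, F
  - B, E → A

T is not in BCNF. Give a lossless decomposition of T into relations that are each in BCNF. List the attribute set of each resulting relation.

{A, B}; {A, C}; {C, D, E, F, G}

Candidate keys of the original relation: {A, E}, {B, E}, {C, E}.
{A, B, C, D, E, F, G}: {C} determines {A, B, C} here but is not a superkey — split on C → A, B, giving {A, B, C} and {C, D, E, F, G}.
{A, B, C}: {A} determines {A, B} here but is not a superkey — split on A → B, giving {A, B} and {A, C}.
{A, B} has no BCNF violation.
{A, C} has no BCNF violation.
{C, D, E, F, G} has no BCNF violation.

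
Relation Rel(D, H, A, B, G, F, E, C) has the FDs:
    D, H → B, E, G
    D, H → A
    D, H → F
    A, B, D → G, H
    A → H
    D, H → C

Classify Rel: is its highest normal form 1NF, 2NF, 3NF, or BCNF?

Candidate keys: {A, D}, {D, H}. Prime attributes: {A, D, H}.
A → H: {A}⁺ = {A, H}, which is not all of the attributes, so the left side is not a superkey — BCNF is violated.
Its right-hand attributes {H} are all prime, as are those of every other non-superkey FD — the relation is in 3NF.

3NF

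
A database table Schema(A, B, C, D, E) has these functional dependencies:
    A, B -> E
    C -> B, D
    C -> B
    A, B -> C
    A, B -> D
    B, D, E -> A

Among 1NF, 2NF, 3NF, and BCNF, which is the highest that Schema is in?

3NF

Candidate keys: {A, B}, {A, C}, {B, D, E}, {C, E}. Prime attributes: {A, B, C, D, E}.
C -> B, D breaks BCNF: {C}⁺ = {B, C, D}, so {C} is not a superkey.
Its right-hand attributes {B, D} are all prime, as are those of every other non-superkey FD — the relation is in 3NF.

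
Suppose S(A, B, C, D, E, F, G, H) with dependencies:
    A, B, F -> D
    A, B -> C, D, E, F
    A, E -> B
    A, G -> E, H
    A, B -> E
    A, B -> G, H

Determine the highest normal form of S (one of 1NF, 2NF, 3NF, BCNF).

BCNF

Candidate keys: {A, B}, {A, E}, {A, G}. Prime attributes: {A, B, E, G}.
Every FD has a superkey on the left, so the relation is in BCNF.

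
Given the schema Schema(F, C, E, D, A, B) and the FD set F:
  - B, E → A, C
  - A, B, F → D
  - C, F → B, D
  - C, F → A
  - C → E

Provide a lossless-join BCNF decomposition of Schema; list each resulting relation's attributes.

{A, B, C}; {B, D, E, F}; {C, E}

Candidate keys of the original relation: {B, E, F}, {C, F}.
{A, B, C, D, E, F}: {B, E} determines {A, B, C, E} here but is not a superkey — split on B, E → A, C, giving {A, B, C, E} and {B, D, E, F}.
{A, B, C, E}: {C} determines {C, E} here but is not a superkey — split on C → E, giving {C, E} and {A, B, C}.
{C, E} is in BCNF.
{A, B, C} is in BCNF.
{B, D, E, F} is in BCNF.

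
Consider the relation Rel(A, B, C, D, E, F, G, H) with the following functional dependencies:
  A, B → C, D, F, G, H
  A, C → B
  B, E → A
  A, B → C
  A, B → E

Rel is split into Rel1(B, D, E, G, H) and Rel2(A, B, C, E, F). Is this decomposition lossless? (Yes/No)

The shared attributes are {B, E} and {B, E}⁺ = {A, B, C, D, E, F, G, H}.
This includes all of Rel1, so the common attributes are a superkey of Rel1 — the join is lossless.

Yes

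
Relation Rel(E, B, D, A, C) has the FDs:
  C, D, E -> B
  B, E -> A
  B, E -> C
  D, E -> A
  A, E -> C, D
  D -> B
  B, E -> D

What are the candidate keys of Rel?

No FD produces {E}, so it must be in every candidate key.
{A, E} is a candidate key since {A, E}⁺ = {A, B, C, D, E} covers every attribute.
{B, E} is a candidate key since {B, E}⁺ = {A, B, C, D, E} covers every attribute.
{D, E} is a candidate key since {D, E}⁺ = {A, B, C, D, E} covers every attribute.
Any other superkey properly contains one of these, so there are no further candidate keys.

{A, E}, {B, E}, {D, E}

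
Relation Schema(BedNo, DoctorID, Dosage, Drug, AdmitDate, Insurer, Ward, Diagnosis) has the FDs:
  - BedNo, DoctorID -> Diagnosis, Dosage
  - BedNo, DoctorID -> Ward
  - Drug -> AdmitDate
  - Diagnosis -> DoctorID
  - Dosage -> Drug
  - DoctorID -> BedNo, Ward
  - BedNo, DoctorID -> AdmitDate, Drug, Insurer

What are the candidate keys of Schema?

{Diagnosis} is a candidate key since {Diagnosis}⁺ = {AdmitDate, BedNo, Diagnosis, DoctorID, Dosage, Drug, Insurer, Ward} covers every attribute.
{DoctorID} is a candidate key since {DoctorID}⁺ = {AdmitDate, BedNo, Diagnosis, DoctorID, Dosage, Drug, Insurer, Ward} covers every attribute.
No proper subset of any of these is a key, and no other minimal superkey exists.

{Diagnosis}, {DoctorID}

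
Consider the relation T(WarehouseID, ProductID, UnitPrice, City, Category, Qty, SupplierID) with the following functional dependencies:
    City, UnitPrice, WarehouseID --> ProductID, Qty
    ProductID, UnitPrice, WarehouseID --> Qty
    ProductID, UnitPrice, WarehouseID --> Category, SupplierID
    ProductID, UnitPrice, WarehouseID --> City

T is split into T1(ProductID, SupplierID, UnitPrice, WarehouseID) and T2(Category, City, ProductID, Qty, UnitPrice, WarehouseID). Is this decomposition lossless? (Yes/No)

Common attributes: {ProductID, UnitPrice, WarehouseID}; their closure is {Category, City, ProductID, Qty, SupplierID, UnitPrice, WarehouseID}.
This includes all of T1, so the common attributes are a superkey of T1 — the join is lossless.

Yes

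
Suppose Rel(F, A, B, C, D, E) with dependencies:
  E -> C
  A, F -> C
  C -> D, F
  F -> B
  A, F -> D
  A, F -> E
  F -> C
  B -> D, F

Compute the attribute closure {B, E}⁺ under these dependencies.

Start with {B, E}.
E -> C applies; add {C} → now {B, C, E}.
C -> D, F applies; add {D, F} → now {B, C, D, E, F}.
No further FD applies.

{B, C, D, E, F}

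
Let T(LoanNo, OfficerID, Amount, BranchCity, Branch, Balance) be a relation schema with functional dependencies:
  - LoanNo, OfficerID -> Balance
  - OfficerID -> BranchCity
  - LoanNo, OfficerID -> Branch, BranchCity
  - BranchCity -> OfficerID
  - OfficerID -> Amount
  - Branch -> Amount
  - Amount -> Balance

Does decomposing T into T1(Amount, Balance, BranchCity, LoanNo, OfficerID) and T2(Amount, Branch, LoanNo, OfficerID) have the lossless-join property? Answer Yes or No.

Yes

Common attributes: {Amount, LoanNo, OfficerID}; their closure is {Amount, Balance, Branch, BranchCity, LoanNo, OfficerID}.
Since T1 ⊆ {Amount, Balance, Branch, BranchCity, LoanNo, OfficerID}, the intersection is a superkey of T1; the decomposition is lossless.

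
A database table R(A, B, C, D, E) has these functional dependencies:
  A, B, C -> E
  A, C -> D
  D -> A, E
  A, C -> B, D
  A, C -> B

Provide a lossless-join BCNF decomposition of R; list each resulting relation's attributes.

{A, D, E}; {B, C, D}

Candidate keys of the original relation: {A, C}, {C, D}.
Within {A, B, C, D, E}: {D}⁺ ∩ {A, B, C, D, E} = {A, D, E}, not the whole set, so D -> A, E violates BCNF; decompose into {A, D, E} and {B, C, D}.
{A, D, E}: every determinant is a superkey — BCNF.
{B, C, D}: every determinant is a superkey — BCNF.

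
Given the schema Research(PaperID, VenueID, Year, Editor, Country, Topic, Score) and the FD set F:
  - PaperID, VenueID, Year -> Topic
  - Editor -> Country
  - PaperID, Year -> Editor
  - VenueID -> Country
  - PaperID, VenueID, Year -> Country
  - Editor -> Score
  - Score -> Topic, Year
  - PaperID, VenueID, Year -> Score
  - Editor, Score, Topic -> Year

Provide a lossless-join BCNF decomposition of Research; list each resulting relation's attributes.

Candidate keys of the original relation: {Editor, PaperID, VenueID}, {PaperID, Score, VenueID}, {PaperID, VenueID, Year}.
In {Country, Editor, PaperID, Score, Topic, VenueID, Year}, {Editor} is not a superkey ({Editor}⁺ restricted to this set is {Country, Editor, Score, Topic, Year}), so split on Editor -> Country, Score, Topic, Year into {Country, Editor, Score, Topic, Year} and {Editor, PaperID, VenueID}.
In {Country, Editor, Score, Topic, Year}, {Score} is not a superkey ({Score}⁺ restricted to this set is {Score, Topic, Year}), so split on Score -> Topic, Year into {Score, Topic, Year} and {Country, Editor, Score}.
{Score, Topic, Year} is in BCNF.
{Country, Editor, Score} is in BCNF.
{Editor, PaperID, VenueID} is in BCNF.

{Country, Editor, Score}; {Editor, PaperID, VenueID}; {Score, Topic, Year}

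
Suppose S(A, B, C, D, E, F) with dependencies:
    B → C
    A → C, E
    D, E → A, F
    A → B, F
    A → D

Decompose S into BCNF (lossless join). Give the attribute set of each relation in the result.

Candidate keys of the original relation: {A}, {D, E}.
In {A, B, C, D, E, F}, {B} is not a superkey ({B}⁺ restricted to this set is {B, C}), so split on B → C into {B, C} and {A, B, D, E, F}.
{B, C}: every determinant is a superkey — BCNF.
{A, B, D, E, F}: every determinant is a superkey — BCNF.

{A, B, D, E, F}; {B, C}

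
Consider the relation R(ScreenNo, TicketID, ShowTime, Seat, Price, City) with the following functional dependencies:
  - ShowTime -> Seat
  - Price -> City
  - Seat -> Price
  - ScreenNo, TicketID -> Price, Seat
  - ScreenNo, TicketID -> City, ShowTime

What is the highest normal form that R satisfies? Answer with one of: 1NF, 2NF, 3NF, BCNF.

2NF

Candidate key: {ScreenNo, TicketID}. Prime attributes: {ScreenNo, TicketID}.
ShowTime -> Seat breaks BCNF: {ShowTime}⁺ = {City, Price, Seat, ShowTime}, so {ShowTime} is not a superkey.
ShowTime -> Seat determines the non-prime attribute {Seat} from a non-superkey — 3NF is violated.
Checking every proper subset of each key, none determines a non-prime attribute — 2NF is satisfied.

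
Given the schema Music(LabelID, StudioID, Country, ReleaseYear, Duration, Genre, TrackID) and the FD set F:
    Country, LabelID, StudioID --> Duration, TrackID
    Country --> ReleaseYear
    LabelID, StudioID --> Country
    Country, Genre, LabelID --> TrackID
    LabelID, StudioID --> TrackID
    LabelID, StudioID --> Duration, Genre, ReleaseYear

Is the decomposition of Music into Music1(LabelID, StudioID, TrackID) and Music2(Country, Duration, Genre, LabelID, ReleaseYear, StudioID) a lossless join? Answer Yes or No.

Yes

Music1 ∩ Music2 = {LabelID, StudioID}; its closure under F is {Country, Duration, Genre, LabelID, ReleaseYear, StudioID, TrackID}.
This includes all of Music1, so the common attributes are a superkey of Music1 — the join is lossless.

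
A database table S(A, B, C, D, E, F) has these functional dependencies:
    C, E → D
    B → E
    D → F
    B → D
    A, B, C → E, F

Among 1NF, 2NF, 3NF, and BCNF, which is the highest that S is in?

Candidate key: {A, B, C}. Prime attributes: {A, B, C}.
For C, E → D we have {C, E}⁺ = {C, D, E, F}; {C, E} is not a superkey, so BCNF fails.
C, E → D determines the non-prime attribute {D} from a non-superkey — 3NF is violated.
{B} is a proper subset of the key {A, B, C}, and {B}⁺ contains the non-prime attributes {D, E, F} — a partial dependency, so 2NF is violated.

1NF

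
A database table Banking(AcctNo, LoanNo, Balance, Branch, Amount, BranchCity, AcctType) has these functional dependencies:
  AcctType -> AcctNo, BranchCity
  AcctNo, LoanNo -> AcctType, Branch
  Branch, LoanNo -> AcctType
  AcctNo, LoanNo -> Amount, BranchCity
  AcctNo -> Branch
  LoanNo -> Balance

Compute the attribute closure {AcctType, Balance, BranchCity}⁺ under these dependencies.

Start with {AcctType, Balance, BranchCity}.
AcctType -> AcctNo, BranchCity applies; add {AcctNo} → now {AcctNo, AcctType, Balance, BranchCity}.
AcctNo -> Branch applies; add {Branch} → now {AcctNo, AcctType, Balance, Branch, BranchCity}.
No further FD applies.

{AcctNo, AcctType, Balance, Branch, BranchCity}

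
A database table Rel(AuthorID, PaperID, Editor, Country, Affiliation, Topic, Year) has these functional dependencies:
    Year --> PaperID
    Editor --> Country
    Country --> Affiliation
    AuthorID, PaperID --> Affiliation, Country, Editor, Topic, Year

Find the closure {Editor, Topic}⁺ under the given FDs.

Start with {Editor, Topic}.
Editor --> Country applies; add {Country} → now {Country, Editor, Topic}.
Country --> Affiliation applies; add {Affiliation} → now {Affiliation, Country, Editor, Topic}.
No further FD applies.

{Affiliation, Country, Editor, Topic}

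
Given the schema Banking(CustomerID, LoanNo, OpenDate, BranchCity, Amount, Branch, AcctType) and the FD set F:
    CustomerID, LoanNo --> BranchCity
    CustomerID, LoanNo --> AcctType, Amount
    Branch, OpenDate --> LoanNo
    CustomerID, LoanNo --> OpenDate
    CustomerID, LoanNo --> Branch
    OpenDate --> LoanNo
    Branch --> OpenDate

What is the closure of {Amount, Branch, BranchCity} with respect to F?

Start with {Amount, Branch, BranchCity}.
Branch --> OpenDate applies; add {OpenDate} → now {Amount, Branch, BranchCity, OpenDate}.
Branch, OpenDate --> LoanNo applies; add {LoanNo} → now {Amount, Branch, BranchCity, LoanNo, OpenDate}.
No further FD applies.

{Amount, Branch, BranchCity, LoanNo, OpenDate}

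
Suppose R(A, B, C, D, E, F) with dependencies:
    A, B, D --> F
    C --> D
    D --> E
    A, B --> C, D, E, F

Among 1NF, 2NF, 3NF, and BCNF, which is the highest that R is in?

Candidate key: {A, B}. Prime attributes: {A, B}.
C --> D: {C}⁺ = {C, D, E}, which is not all of the attributes, so the left side is not a superkey — BCNF is violated.
C --> D has non-prime {D} on the right and a non-superkey on the left, so 3NF fails.
No non-prime attribute depends on a proper subset of any candidate key, so 2NF holds.

2NF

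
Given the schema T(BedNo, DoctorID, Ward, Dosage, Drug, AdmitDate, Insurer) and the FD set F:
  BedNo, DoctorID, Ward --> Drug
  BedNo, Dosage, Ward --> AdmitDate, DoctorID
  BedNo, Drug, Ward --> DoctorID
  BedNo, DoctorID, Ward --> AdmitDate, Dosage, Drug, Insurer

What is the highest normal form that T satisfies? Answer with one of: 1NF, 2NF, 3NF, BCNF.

Candidate keys: {BedNo, DoctorID, Ward}, {BedNo, Dosage, Ward}, {BedNo, Drug, Ward}. Prime attributes: {BedNo, DoctorID, Dosage, Drug, Ward}.
Each dependency's left side is a superkey — BCNF holds.

BCNF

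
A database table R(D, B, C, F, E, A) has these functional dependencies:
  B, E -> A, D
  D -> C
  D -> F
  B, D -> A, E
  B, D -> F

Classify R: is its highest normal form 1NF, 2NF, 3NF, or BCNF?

1NF

Candidate keys: {B, D}, {B, E}. Prime attributes: {B, D, E}.
D -> C: {D}⁺ = {C, D, F}, which is not all of the attributes, so the left side is not a superkey — BCNF is violated.
D -> C has non-prime {C} on the right and a non-superkey on the left, so 3NF fails.
{D} is a proper subset of the key {B, D}, and {D}⁺ contains the non-prime attributes {C, F} — a partial dependency, so 2NF is violated.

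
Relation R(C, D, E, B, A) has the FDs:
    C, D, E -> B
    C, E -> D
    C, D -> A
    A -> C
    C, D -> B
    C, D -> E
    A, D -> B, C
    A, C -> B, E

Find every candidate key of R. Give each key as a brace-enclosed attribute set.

{A}⁺ = {A, B, C, D, E} — all of the relation — so {A} is a candidate key.
{C, D}⁺ = {A, B, C, D, E} — all of the relation — so {C, D} is a candidate key.
{C, E}⁺ = {A, B, C, D, E} — all of the relation — so {C, E} is a candidate key.
No proper subset of any of these is a key, and no other minimal superkey exists.

{A}, {C, D}, {C, E}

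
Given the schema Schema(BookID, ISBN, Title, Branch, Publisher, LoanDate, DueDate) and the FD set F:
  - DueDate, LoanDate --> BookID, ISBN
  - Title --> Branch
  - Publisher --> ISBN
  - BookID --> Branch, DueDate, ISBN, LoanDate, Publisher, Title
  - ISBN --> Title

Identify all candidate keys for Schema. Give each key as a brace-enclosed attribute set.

{BookID} is a candidate key since {BookID}⁺ = {BookID, Branch, DueDate, ISBN, LoanDate, Publisher, Title} covers every attribute.
{DueDate, LoanDate} is a candidate key since {DueDate, LoanDate}⁺ = {BookID, Branch, DueDate, ISBN, LoanDate, Publisher, Title} covers every attribute.
Any other superkey properly contains one of these, so there are no further candidate keys.

{BookID}, {DueDate, LoanDate}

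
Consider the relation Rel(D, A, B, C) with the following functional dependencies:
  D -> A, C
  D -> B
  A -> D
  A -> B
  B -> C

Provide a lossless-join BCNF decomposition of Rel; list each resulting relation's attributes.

{A, B, D}; {B, C}

Candidate keys of the original relation: {A}, {D}.
Within {A, B, C, D}: {B}⁺ ∩ {A, B, C, D} = {B, C}, not the whole set, so B -> C violates BCNF; decompose into {B, C} and {A, B, D}.
{B, C} is in BCNF.
{A, B, D} is in BCNF.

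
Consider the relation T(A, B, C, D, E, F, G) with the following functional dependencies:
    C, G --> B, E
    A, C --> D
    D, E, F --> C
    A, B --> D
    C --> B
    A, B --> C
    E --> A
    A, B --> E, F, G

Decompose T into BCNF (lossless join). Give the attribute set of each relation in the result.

Candidate keys of the original relation: {A, B}, {A, C}, {B, E}, {C, E}, {C, G}, {D, E, F}.
Within {A, B, C, D, E, F, G}: {C}⁺ ∩ {A, B, C, D, E, F, G} = {B, C}, not the whole set, so C --> B violates BCNF; decompose into {B, C} and {A, C, D, E, F, G}.
{B, C}: every determinant is a superkey — BCNF.
Within {A, C, D, E, F, G}: {E}⁺ ∩ {A, C, D, E, F, G} = {A, E}, not the whole set, so E --> A violates BCNF; decompose into {A, E} and {C, D, E, F, G}.
{A, E}: every determinant is a superkey — BCNF.
{C, D, E, F, G}: every determinant is a superkey — BCNF.

{A, E}; {B, C}; {C, D, E, F, G}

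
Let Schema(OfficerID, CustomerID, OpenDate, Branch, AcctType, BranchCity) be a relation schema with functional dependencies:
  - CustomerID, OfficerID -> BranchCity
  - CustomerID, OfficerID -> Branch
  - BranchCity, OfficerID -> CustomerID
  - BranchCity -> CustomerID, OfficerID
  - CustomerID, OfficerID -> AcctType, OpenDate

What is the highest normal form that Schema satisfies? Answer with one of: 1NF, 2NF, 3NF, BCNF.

Candidate keys: {BranchCity}, {CustomerID, OfficerID}. Prime attributes: {BranchCity, CustomerID, OfficerID}.
Every FD has a superkey on the left, so the relation is in BCNF.

BCNF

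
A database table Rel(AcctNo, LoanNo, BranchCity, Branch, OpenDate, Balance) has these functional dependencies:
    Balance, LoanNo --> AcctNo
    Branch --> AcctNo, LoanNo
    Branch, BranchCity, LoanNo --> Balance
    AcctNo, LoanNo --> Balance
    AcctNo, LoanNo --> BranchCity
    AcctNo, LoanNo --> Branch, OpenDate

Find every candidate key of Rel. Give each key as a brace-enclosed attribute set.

Closure of {Branch} is {AcctNo, Balance, Branch, BranchCity, LoanNo, OpenDate}, the whole schema; {Branch} is a candidate key.
Closure of {AcctNo, LoanNo} is {AcctNo, Balance, Branch, BranchCity, LoanNo, OpenDate}, the whole schema; {AcctNo, LoanNo} is a candidate key.
Closure of {Balance, LoanNo} is {AcctNo, Balance, Branch, BranchCity, LoanNo, OpenDate}, the whole schema; {Balance, LoanNo} is a candidate key.
Any other superkey properly contains one of these, so there are no further candidate keys.

{AcctNo, LoanNo}, {Balance, LoanNo}, {Branch}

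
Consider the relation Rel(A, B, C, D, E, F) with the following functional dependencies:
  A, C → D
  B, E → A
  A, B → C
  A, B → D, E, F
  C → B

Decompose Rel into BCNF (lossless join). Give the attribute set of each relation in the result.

{A, C, D, E, F}; {B, C}

Candidate keys of the original relation: {A, B}, {A, C}, {B, E}, {C, E}.
In {A, B, C, D, E, F}, {C} is not a superkey ({C}⁺ restricted to this set is {B, C}), so split on C → B into {B, C} and {A, C, D, E, F}.
{B, C}: every determinant is a superkey — BCNF.
{A, C, D, E, F}: every determinant is a superkey — BCNF.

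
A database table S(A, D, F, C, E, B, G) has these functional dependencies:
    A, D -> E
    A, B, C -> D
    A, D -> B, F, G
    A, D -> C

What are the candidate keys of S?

Attributes never on any right-hand side: {A} — every candidate key must contain it.
{A, D}⁺ = {A, B, C, D, E, F, G}, which is every attribute, so {A, D} is a candidate key.
{A, B, C}⁺ = {A, B, C, D, E, F, G}, which is every attribute, so {A, B, C} is a candidate key.
No proper subset of any of these is a key, and no other minimal superkey exists.

{A, B, C}, {A, D}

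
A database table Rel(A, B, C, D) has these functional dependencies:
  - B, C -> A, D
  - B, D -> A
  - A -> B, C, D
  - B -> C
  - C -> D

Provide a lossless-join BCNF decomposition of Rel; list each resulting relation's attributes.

Candidate keys of the original relation: {A}, {B}.
Within {A, B, C, D}: {C}⁺ ∩ {A, B, C, D} = {C, D}, not the whole set, so C -> D violates BCNF; decompose into {C, D} and {A, B, C}.
{C, D}: every determinant is a superkey — BCNF.
{A, B, C}: every determinant is a superkey — BCNF.

{A, B, C}; {C, D}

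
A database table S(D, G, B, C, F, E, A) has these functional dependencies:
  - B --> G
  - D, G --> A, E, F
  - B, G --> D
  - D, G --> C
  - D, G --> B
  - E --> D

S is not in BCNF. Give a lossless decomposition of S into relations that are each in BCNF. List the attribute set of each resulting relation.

{A, B, C, E, F, G}; {D, E}

Candidate keys of the original relation: {B}, {D, G}, {E, G}.
Within {A, B, C, D, E, F, G}: {E}⁺ ∩ {A, B, C, D, E, F, G} = {D, E}, not the whole set, so E --> D violates BCNF; decompose into {D, E} and {A, B, C, E, F, G}.
{D, E} is in BCNF.
{A, B, C, E, F, G} is in BCNF.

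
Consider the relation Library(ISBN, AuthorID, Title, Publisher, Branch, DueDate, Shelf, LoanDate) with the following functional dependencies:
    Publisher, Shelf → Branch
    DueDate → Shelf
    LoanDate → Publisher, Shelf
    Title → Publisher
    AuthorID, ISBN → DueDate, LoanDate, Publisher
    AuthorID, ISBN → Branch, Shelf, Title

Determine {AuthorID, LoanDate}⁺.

Start with {AuthorID, LoanDate}.
LoanDate → Publisher, Shelf applies; add {Publisher, Shelf} → now {AuthorID, LoanDate, Publisher, Shelf}.
Publisher, Shelf → Branch applies; add {Branch} → now {AuthorID, Branch, LoanDate, Publisher, Shelf}.
No further FD applies.

{AuthorID, Branch, LoanDate, Publisher, Shelf}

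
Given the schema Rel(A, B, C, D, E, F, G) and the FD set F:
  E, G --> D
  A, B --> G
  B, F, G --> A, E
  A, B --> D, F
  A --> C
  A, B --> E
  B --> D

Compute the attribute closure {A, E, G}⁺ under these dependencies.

Start with {A, E, G}.
E, G --> D applies; add {D} → now {A, D, E, G}.
A --> C applies; add {C} → now {A, C, D, E, G}.
No further FD applies.

{A, C, D, E, G}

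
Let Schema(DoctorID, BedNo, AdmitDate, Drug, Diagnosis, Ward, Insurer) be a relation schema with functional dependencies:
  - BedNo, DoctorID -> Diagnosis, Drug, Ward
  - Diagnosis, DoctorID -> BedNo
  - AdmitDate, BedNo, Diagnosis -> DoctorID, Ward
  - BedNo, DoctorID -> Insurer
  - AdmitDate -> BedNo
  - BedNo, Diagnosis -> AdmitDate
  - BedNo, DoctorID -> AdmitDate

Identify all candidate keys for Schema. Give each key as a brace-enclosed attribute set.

{AdmitDate, Diagnosis} is a candidate key since {AdmitDate, Diagnosis}⁺ = {AdmitDate, BedNo, Diagnosis, DoctorID, Drug, Insurer, Ward} covers every attribute.
{AdmitDate, DoctorID} is a candidate key since {AdmitDate, DoctorID}⁺ = {AdmitDate, BedNo, Diagnosis, DoctorID, Drug, Insurer, Ward} covers every attribute.
{BedNo, Diagnosis} is a candidate key since {BedNo, Diagnosis}⁺ = {AdmitDate, BedNo, Diagnosis, DoctorID, Drug, Insurer, Ward} covers every attribute.
{BedNo, DoctorID} is a candidate key since {BedNo, DoctorID}⁺ = {AdmitDate, BedNo, Diagnosis, DoctorID, Drug, Insurer, Ward} covers every attribute.
{Diagnosis, DoctorID} is a candidate key since {Diagnosis, DoctorID}⁺ = {AdmitDate, BedNo, Diagnosis, DoctorID, Drug, Insurer, Ward} covers every attribute.
Any other superkey properly contains one of these, so there are no further candidate keys.

{AdmitDate, Diagnosis}, {AdmitDate, DoctorID}, {BedNo, Diagnosis}, {BedNo, DoctorID}, {Diagnosis, DoctorID}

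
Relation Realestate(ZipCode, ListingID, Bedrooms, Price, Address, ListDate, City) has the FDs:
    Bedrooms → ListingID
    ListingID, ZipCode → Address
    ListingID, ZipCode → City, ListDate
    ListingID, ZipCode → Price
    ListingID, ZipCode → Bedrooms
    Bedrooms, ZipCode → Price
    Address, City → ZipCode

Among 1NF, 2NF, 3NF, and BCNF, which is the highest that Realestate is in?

3NF

Candidate keys: {Address, Bedrooms, City}, {Address, City, ListingID}, {Bedrooms, ZipCode}, {ListingID, ZipCode}. Prime attributes: {Address, Bedrooms, City, ListingID, ZipCode}.
Bedrooms → ListingID: {Bedrooms}⁺ = {Bedrooms, ListingID}, which is not all of the attributes, so the left side is not a superkey — BCNF is violated.
Its right-hand attributes {ListingID} are all prime, as are those of every other non-superkey FD — the relation is in 3NF.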